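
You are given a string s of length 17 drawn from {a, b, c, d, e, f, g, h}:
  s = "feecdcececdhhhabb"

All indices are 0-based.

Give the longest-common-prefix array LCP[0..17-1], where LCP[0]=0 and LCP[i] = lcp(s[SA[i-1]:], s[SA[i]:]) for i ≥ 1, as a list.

rank | idx | suffix
   0 |  14 | abb
   1 |  16 | b
   2 |  15 | bb
   3 |   3 | cdcececdhhhabb
   4 |   9 | cdhhhabb
   5 |   7 | cecdhhhabb
   6 |   5 | cececdhhhabb
   7 |   4 | dcececdhhhabb
   8 |  10 | dhhhabb
   9 |   2 | ecdcececdhhhabb
  10 |   8 | ecdhhhabb
  11 |   6 | ececdhhhabb
  12 |   1 | eecdcececdhhhabb
  13 |   0 | feecdcececdhhhabb
  14 |  13 | habb
  15 |  12 | hhabb
  16 |  11 | hhhabb

SA = [14, 16, 15, 3, 9, 7, 5, 4, 10, 2, 8, 6, 1, 0, 13, 12, 11]
rank  pair      lcp
   1  s[14:],s[16:]  0  ''
   2  s[16:],s[15:]  1  'b'
   3  s[15:],s[3:]  0  ''
   4  s[3:],s[9:]  2  'cd'
   5  s[9:],s[7:]  1  'c'
   6  s[7:],s[5:]  3  'cec'
   7  s[5:],s[4:]  0  ''
   8  s[4:],s[10:]  1  'd'
   9  s[10:],s[2:]  0  ''
  10  s[2:],s[8:]  3  'ecd'
  11  s[8:],s[6:]  2  'ec'
  12  s[6:],s[1:]  1  'e'
  13  s[1:],s[0:]  0  ''
  14  s[0:],s[13:]  0  ''
  15  s[13:],s[12:]  1  'h'
  16  s[12:],s[11:]  2  'hh'

[0, 0, 1, 0, 2, 1, 3, 0, 1, 0, 3, 2, 1, 0, 0, 1, 2]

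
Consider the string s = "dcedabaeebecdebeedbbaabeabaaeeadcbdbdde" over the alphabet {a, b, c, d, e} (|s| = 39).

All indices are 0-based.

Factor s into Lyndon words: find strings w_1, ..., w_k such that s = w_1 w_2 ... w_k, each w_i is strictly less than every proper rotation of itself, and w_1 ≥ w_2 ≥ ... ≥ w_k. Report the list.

emit factor 1: 'd' (i=0, period=1)
emit factor 2: 'ced' (i=1, period=3)
emit factor 3: 'abaeebecdebeedbb' (i=4, period=16)
emit factor 4: 'aabeabaaeeadcbdbdde' (i=20, period=19)

["d", "ced", "abaeebecdebeedbb", "aabeabaaeeadcbdbdde"]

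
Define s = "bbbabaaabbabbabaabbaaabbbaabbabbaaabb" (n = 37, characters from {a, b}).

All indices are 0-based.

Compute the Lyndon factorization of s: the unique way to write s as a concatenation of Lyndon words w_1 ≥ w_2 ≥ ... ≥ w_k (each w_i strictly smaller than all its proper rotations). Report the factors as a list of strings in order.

emit factor 1: 'b' (i=0, period=1)
emit factor 2: 'b' (i=1, period=1)
emit factor 3: 'b' (i=2, period=1)
emit factor 4: 'ab' (i=3, period=2)
emit factor 5: 'aaabbabbabaabbaaabbbaabbabb' (i=5, period=27)
emit factor 6: 'aaabb' (i=32, period=5)

["b", "b", "b", "ab", "aaabbabbabaabbaaabbbaabbabb", "aaabb"]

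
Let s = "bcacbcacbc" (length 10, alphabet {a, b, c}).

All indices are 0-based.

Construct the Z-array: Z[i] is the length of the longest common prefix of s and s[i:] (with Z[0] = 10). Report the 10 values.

[10, 0, 0, 0, 6, 0, 0, 0, 2, 0]

Z[0]=10
i=1: i≥r, start 0; Z[1]=0
i=2: i≥r, start 0; Z[2]=0
i=3: i≥r, start 0; Z[3]=0
i=4: i≥r, start 0; Z[4]=6 extend→box=[4,10)
i=5: min(r-i=5, Z[1]=0)=0; Z[5]=0
i=6: min(r-i=4, Z[2]=0)=0; Z[6]=0
i=7: min(r-i=3, Z[3]=0)=0; Z[7]=0
i=8: min(r-i=2, Z[4]=6)=2; Z[8]=2
i=9: min(r-i=1, Z[5]=0)=0; Z[9]=0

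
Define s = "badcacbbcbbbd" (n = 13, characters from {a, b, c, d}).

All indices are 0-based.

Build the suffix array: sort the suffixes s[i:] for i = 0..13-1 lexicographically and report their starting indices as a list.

[4, 1, 0, 9, 6, 10, 7, 11, 3, 8, 5, 12, 2]

rank→(start, suffix):
  0 → (4, 'acbbcbbbd')
  1 → (1, 'adcacbbcbbbd')
  2 → (0, 'badcacbbcbbbd')
  3 → (9, 'bbbd')
  4 → (6, 'bbcbbbd')
  5 → (10, 'bbd')
  6 → (7, 'bcbbbd')
  7 → (11, 'bd')
  8 → (3, 'cacbbcbbbd')
  9 → (8, 'cbbbd')
  10 → (5, 'cbbcbbbd')
  11 → (12, 'd')
  12 → (2, 'dcacbbcbbbd')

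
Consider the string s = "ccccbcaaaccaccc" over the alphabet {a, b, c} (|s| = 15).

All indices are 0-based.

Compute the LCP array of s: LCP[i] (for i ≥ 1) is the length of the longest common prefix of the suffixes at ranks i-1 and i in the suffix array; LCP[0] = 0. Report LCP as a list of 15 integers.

[0, 2, 1, 3, 0, 0, 1, 2, 1, 1, 2, 2, 2, 3, 3]

sorted suffixes:
  #0 SA[0]=6  'aaaccaccc'
  #1 SA[1]=7  'aaccaccc'
  #2 SA[2]=8  'accaccc'
  #3 SA[3]=11  'accc'
  #4 SA[4]=4  'bcaaaccaccc'
  #5 SA[5]=14  'c'
  #6 SA[6]=5  'caaaccaccc'
  #7 SA[7]=10  'caccc'
  #8 SA[8]=3  'cbcaaaccaccc'
  #9 SA[9]=13  'cc'
  #10 SA[10]=9  'ccaccc'
  #11 SA[11]=2  'ccbcaaaccaccc'
  #12 SA[12]=12  'ccc'
  #13 SA[13]=1  'cccbcaaaccaccc'
  #14 SA[14]=0  'ccccbcaaaccaccc'

SA = [6, 7, 8, 11, 4, 14, 5, 10, 3, 13, 9, 2, 12, 1, 0]
[i] adj suffixes → lcp
  [1] 6/7 → 2 ('aa')
  [2] 7/8 → 1 ('a')
  [3] 8/11 → 3 ('acc')
  [4] 11/4 → 0 ('')
  [5] 4/14 → 0 ('')
  [6] 14/5 → 1 ('c')
  [7] 5/10 → 2 ('ca')
  [8] 10/3 → 1 ('c')
  [9] 3/13 → 1 ('c')
  [10] 13/9 → 2 ('cc')
  [11] 9/2 → 2 ('cc')
  [12] 2/12 → 2 ('cc')
  [13] 12/1 → 3 ('ccc')
  [14] 1/0 → 3 ('ccc')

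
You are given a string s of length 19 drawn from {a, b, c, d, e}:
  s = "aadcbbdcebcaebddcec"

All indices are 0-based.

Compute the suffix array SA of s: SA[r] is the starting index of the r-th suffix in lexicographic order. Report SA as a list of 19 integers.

rank→(start, suffix):
  0 → (0, 'aadcbbdcebcaebddcec')
  1 → (1, 'adcbbdcebcaebddcec')
  2 → (11, 'aebddcec')
  3 → (4, 'bbdcebcaebddcec')
  4 → (9, 'bcaebddcec')
  5 → (5, 'bdcebcaebddcec')
  6 → (13, 'bddcec')
  7 → (18, 'c')
  8 → (10, 'caebddcec')
  9 → (3, 'cbbdcebcaebddcec')
  10 → (7, 'cebcaebddcec')
  11 → (16, 'cec')
  12 → (2, 'dcbbdcebcaebddcec')
  13 → (6, 'dcebcaebddcec')
  14 → (15, 'dcec')
  15 → (14, 'ddcec')
  16 → (8, 'ebcaebddcec')
  17 → (12, 'ebddcec')
  18 → (17, 'ec')

[0, 1, 11, 4, 9, 5, 13, 18, 10, 3, 7, 16, 2, 6, 15, 14, 8, 12, 17]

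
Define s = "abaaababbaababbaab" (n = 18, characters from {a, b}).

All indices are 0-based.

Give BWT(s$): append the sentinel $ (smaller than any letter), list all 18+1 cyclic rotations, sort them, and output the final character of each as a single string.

bbbbaa$aabbaabbaaaa

rank  rotation             last
    0  $abaaababbaababbaab  b
    1  aaababbaababbaab$ab  b
    2  aab$abaaababbaababb  b
    3  aababbaab$abaaababb  b
    4  aababbaababbaab$aba  a
    5  ab$abaaababbaababba  a
    6  abaaababbaababbaab$  $
    7  ababbaab$abaaababba  a
    8  ababbaababbaab$abaa  a
    9  abbaab$abaaababbaab  b
   10  abbaababbaab$abaaab  b
   11  b$abaaababbaababbaa  a
   12  baaababbaababbaab$a  a
   13  baab$abaaababbaabab  b
   14  baababbaab$abaaabab  b
   15  babbaab$abaaababbaa  a
   16  babbaababbaab$abaaa  a
   17  bbaab$abaaababbaaba  a
   18  bbaababbaab$abaaaba  a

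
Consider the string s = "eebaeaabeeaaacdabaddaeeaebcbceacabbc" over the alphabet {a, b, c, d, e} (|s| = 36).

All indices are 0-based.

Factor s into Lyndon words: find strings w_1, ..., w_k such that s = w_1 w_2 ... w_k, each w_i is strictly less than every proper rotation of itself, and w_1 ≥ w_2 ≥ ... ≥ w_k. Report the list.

["e", "e", "b", "ae", "aabee", "aaacdabaddaeeaebcbceacabbc"]

emit factor 1: 'e' (i=0, period=1)
emit factor 2: 'e' (i=1, period=1)
emit factor 3: 'b' (i=2, period=1)
emit factor 4: 'ae' (i=3, period=2)
emit factor 5: 'aabee' (i=5, period=5)
emit factor 6: 'aaacdabaddaeeaebcbceacabbc' (i=10, period=26)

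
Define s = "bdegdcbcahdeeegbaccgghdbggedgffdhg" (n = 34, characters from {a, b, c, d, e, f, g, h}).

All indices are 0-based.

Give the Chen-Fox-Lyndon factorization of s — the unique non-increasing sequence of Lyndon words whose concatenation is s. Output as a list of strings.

["bdegdc", "bc", "ahdeeegb", "accgghdbggedgffdhg"]

emit factor 1: 'bdegdc' (i=0, period=6)
emit factor 2: 'bc' (i=6, period=2)
emit factor 3: 'ahdeeegb' (i=8, period=8)
emit factor 4: 'accgghdbggedgffdhg' (i=16, period=18)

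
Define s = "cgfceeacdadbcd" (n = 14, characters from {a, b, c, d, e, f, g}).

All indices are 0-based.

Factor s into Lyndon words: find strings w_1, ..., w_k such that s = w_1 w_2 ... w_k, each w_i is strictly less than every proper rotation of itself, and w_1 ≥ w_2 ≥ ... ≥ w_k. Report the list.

emit factor 1: 'cgf' (i=0, period=3)
emit factor 2: 'cee' (i=3, period=3)
emit factor 3: 'acdadbcd' (i=6, period=8)

["cgf", "cee", "acdadbcd"]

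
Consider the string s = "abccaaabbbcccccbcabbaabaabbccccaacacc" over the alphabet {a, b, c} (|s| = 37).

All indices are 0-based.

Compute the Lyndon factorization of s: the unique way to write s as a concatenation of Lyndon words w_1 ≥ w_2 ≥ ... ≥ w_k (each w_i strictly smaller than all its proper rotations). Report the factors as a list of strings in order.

["abcc", "aaabbbcccccbcabbaabaabbccccaacacc"]

emit factor 1: 'abcc' (i=0, period=4)
emit factor 2: 'aaabbbcccccbcabbaabaabbccccaacacc' (i=4, period=33)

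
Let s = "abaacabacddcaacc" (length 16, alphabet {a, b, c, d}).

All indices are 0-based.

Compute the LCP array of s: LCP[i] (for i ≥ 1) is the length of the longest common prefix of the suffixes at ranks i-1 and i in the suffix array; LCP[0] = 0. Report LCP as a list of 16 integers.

[0, 3, 1, 3, 1, 2, 2, 0, 2, 0, 1, 2, 1, 1, 0, 1]

rank | idx | suffix
   0 |   2 | aacabacddcaacc
   1 |  12 | aacc
   2 |   0 | abaacabacddcaacc
   3 |   5 | abacddcaacc
   4 |   3 | acabacddcaacc
   5 |  13 | acc
   6 |   7 | acddcaacc
   7 |   1 | baacabacddcaacc
   8 |   6 | bacddcaacc
   9 |  15 | c
  10 |  11 | caacc
  11 |   4 | cabacddcaacc
  12 |  14 | cc
  13 |   8 | cddcaacc
  14 |  10 | dcaacc
  15 |   9 | ddcaacc

SA = [2, 12, 0, 5, 3, 13, 7, 1, 6, 15, 11, 4, 14, 8, 10, 9]
rank  pair      lcp
   1  s[2:],s[12:]  3  'aac'
   2  s[12:],s[0:]  1  'a'
   3  s[0:],s[5:]  3  'aba'
   4  s[5:],s[3:]  1  'a'
   5  s[3:],s[13:]  2  'ac'
   6  s[13:],s[7:]  2  'ac'
   7  s[7:],s[1:]  0  ''
   8  s[1:],s[6:]  2  'ba'
   9  s[6:],s[15:]  0  ''
  10  s[15:],s[11:]  1  'c'
  11  s[11:],s[4:]  2  'ca'
  12  s[4:],s[14:]  1  'c'
  13  s[14:],s[8:]  1  'c'
  14  s[8:],s[10:]  0  ''
  15  s[10:],s[9:]  1  'd'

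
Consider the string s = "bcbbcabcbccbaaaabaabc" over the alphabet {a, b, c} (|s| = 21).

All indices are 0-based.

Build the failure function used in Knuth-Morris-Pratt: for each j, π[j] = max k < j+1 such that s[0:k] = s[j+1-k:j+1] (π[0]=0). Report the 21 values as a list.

π[0] = 0
j=1 s[j]='c': π[1]=0 (border '')
j=2 s[j]='b': π[2]=1 (border 'b')
j=3 s[j]='b': k: 1→0; π[3]=1 (border 'b')
j=4 s[j]='c': π[4]=2 (border 'bc')
j=5 s[j]='a': k: 2→0; π[5]=0 (border '')
j=6 s[j]='b': π[6]=1 (border 'b')
j=7 s[j]='c': π[7]=2 (border 'bc')
j=8 s[j]='b': π[8]=3 (border 'bcb')
j=9 s[j]='c': k: 3→1; π[9]=2 (border 'bc')
j=10 s[j]='c': k: 2→0; π[10]=0 (border '')
j=11 s[j]='b': π[11]=1 (border 'b')
j=12 s[j]='a': k: 1→0; π[12]=0 (border '')
j=13 s[j]='a': π[13]=0 (border '')
j=14 s[j]='a': π[14]=0 (border '')
j=15 s[j]='a': π[15]=0 (border '')
j=16 s[j]='b': π[16]=1 (border 'b')
j=17 s[j]='a': k: 1→0; π[17]=0 (border '')
j=18 s[j]='a': π[18]=0 (border '')
j=19 s[j]='b': π[19]=1 (border 'b')
j=20 s[j]='c': π[20]=2 (border 'bc')

[0, 0, 1, 1, 2, 0, 1, 2, 3, 2, 0, 1, 0, 0, 0, 0, 1, 0, 0, 1, 2]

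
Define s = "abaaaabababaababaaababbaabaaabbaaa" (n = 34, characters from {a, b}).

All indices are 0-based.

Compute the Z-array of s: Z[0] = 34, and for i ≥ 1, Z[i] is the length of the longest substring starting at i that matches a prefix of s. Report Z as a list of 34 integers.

[34, 0, 1, 1, 1, 3, 0, 3, 0, 4, 0, 1, 3, 0, 5, 0, 1, 1, 3, 0, 2, 0, 0, 1, 5, 0, 1, 1, 2, 0, 0, 1, 1, 1]

Z[0]=34
i=1: fresh scan; Z[1]=0
i=2: fresh scan; Z[2]=1 grow→box=[2,3)
i=3: fresh scan; Z[3]=1 grow→box=[3,4)
i=4: fresh scan; Z[4]=1 grow→box=[4,5)
i=5: fresh scan; Z[5]=3 grow→box=[5,8)
i=6: min(r-i=2, Z[1]=0)=0; Z[6]=0
i=7: min(r-i=1, Z[2]=1)=1; Z[7]=3 grow→box=[7,10)
i=8: min(r-i=2, Z[1]=0)=0; Z[8]=0
i=9: min(r-i=1, Z[2]=1)=1; Z[9]=4 grow→box=[9,13)
i=10: min(r-i=3, Z[1]=0)=0; Z[10]=0
i=11: min(r-i=2, Z[2]=1)=1; Z[11]=1
i=12: min(r-i=1, Z[3]=1)=1; Z[12]=3 grow→box=[12,15)
i=13: min(r-i=2, Z[1]=0)=0; Z[13]=0
i=14: min(r-i=1, Z[2]=1)=1; Z[14]=5 grow→box=[14,19)
i=15: min(r-i=4, Z[1]=0)=0; Z[15]=0
i=16: min(r-i=3, Z[2]=1)=1; Z[16]=1
i=17: min(r-i=2, Z[3]=1)=1; Z[17]=1
i=18: min(r-i=1, Z[4]=1)=1; Z[18]=3 grow→box=[18,21)
i=19: min(r-i=2, Z[1]=0)=0; Z[19]=0
i=20: min(r-i=1, Z[2]=1)=1; Z[20]=2 grow→box=[20,22)
i=21: min(r-i=1, Z[1]=0)=0; Z[21]=0
i=22: fresh scan; Z[22]=0
i=23: fresh scan; Z[23]=1 grow→box=[23,24)
i=24: fresh scan; Z[24]=5 grow→box=[24,29)
i=25: min(r-i=4, Z[1]=0)=0; Z[25]=0
i=26: min(r-i=3, Z[2]=1)=1; Z[26]=1
i=27: min(r-i=2, Z[3]=1)=1; Z[27]=1
i=28: min(r-i=1, Z[4]=1)=1; Z[28]=2 grow→box=[28,30)
i=29: min(r-i=1, Z[1]=0)=0; Z[29]=0
i=30: fresh scan; Z[30]=0
i=31: fresh scan; Z[31]=1 grow→box=[31,32)
i=32: fresh scan; Z[32]=1 grow→box=[32,33)
i=33: fresh scan; Z[33]=1 grow→box=[33,34)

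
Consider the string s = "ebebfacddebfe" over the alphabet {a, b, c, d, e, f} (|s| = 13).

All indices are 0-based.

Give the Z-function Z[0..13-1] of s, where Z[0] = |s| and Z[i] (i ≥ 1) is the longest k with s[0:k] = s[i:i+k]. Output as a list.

[13, 0, 2, 0, 0, 0, 0, 0, 0, 2, 0, 0, 1]

Z[0]=13
i=1: outside box; Z[1]=0
i=2: outside box; Z[2]=2 grow→box=[2,4)
i=3: min(r-i=1, Z[1]=0)=0; Z[3]=0
i=4: outside box; Z[4]=0
i=5: outside box; Z[5]=0
i=6: outside box; Z[6]=0
i=7: outside box; Z[7]=0
i=8: outside box; Z[8]=0
i=9: outside box; Z[9]=2 grow→box=[9,11)
i=10: min(r-i=1, Z[1]=0)=0; Z[10]=0
i=11: outside box; Z[11]=0
i=12: outside box; Z[12]=1 grow→box=[12,13)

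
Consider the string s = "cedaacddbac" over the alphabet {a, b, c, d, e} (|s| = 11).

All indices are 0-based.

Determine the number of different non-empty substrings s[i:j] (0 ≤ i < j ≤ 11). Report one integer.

sorted suffixes:
  #0 SA[0]=3  'aacddbac'
  #1 SA[1]=9  'ac'
  #2 SA[2]=4  'acddbac'
  #3 SA[3]=8  'bac'
  #4 SA[4]=10  'c'
  #5 SA[5]=5  'cddbac'
  #6 SA[6]=0  'cedaacddbac'
  #7 SA[7]=2  'daacddbac'
  #8 SA[8]=7  'dbac'
  #9 SA[9]=6  'ddbac'
  #10 SA[10]=1  'edaacddbac'

SA = [3, 9, 4, 8, 10, 5, 0, 2, 7, 6, 1]
[i] adj suffixes → lcp
  [1] 3/9 → 1 ('a')
  [2] 9/4 → 2 ('ac')
  [3] 4/8 → 0 ('')
  [4] 8/10 → 0 ('')
  [5] 10/5 → 1 ('c')
  [6] 5/0 → 1 ('c')
  [7] 0/2 → 0 ('')
  [8] 2/7 → 1 ('d')
  [9] 7/6 → 1 ('d')
  [10] 6/1 → 0 ('')

n(n+1)/2 = 11·12/2 = 66
Σ LCP = 0 + 1 + 2 + 0 + 0 + 1 + 1 + 0 + 1 + 1 + 0 = 7
distinct = 66 − 7 = 59

59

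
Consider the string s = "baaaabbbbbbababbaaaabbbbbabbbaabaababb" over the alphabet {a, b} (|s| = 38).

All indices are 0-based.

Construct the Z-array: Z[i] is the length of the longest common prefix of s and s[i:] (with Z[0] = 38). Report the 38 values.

[38, 0, 0, 0, 0, 1, 1, 1, 1, 1, 2, 0, 2, 0, 1, 10, 0, 0, 0, 0, 1, 1, 1, 1, 2, 0, 1, 1, 3, 0, 0, 3, 0, 0, 2, 0, 1, 1]

Z[0]=38
i=1: i≥r, start 0; Z[1]=0
i=2: i≥r, start 0; Z[2]=0
i=3: i≥r, start 0; Z[3]=0
i=4: i≥r, start 0; Z[4]=0
i=5: i≥r, start 0; Z[5]=1 extend→box=[5,6)
i=6: i≥r, start 0; Z[6]=1 extend→box=[6,7)
i=7: i≥r, start 0; Z[7]=1 extend→box=[7,8)
i=8: i≥r, start 0; Z[8]=1 extend→box=[8,9)
i=9: i≥r, start 0; Z[9]=1 extend→box=[9,10)
i=10: i≥r, start 0; Z[10]=2 extend→box=[10,12)
i=11: min(r-i=1, Z[1]=0)=0; Z[11]=0
i=12: i≥r, start 0; Z[12]=2 extend→box=[12,14)
i=13: min(r-i=1, Z[1]=0)=0; Z[13]=0
i=14: i≥r, start 0; Z[14]=1 extend→box=[14,15)
i=15: i≥r, start 0; Z[15]=10 extend→box=[15,25)
i=16: min(r-i=9, Z[1]=0)=0; Z[16]=0
i=17: min(r-i=8, Z[2]=0)=0; Z[17]=0
i=18: min(r-i=7, Z[3]=0)=0; Z[18]=0
i=19: min(r-i=6, Z[4]=0)=0; Z[19]=0
i=20: min(r-i=5, Z[5]=1)=1; Z[20]=1
i=21: min(r-i=4, Z[6]=1)=1; Z[21]=1
i=22: min(r-i=3, Z[7]=1)=1; Z[22]=1
i=23: min(r-i=2, Z[8]=1)=1; Z[23]=1
i=24: min(r-i=1, Z[9]=1)=1; Z[24]=2 extend→box=[24,26)
i=25: min(r-i=1, Z[1]=0)=0; Z[25]=0
i=26: i≥r, start 0; Z[26]=1 extend→box=[26,27)
i=27: i≥r, start 0; Z[27]=1 extend→box=[27,28)
i=28: i≥r, start 0; Z[28]=3 extend→box=[28,31)
i=29: min(r-i=2, Z[1]=0)=0; Z[29]=0
i=30: min(r-i=1, Z[2]=0)=0; Z[30]=0
i=31: i≥r, start 0; Z[31]=3 extend→box=[31,34)
i=32: min(r-i=2, Z[1]=0)=0; Z[32]=0
i=33: min(r-i=1, Z[2]=0)=0; Z[33]=0
i=34: i≥r, start 0; Z[34]=2 extend→box=[34,36)
i=35: min(r-i=1, Z[1]=0)=0; Z[35]=0
i=36: i≥r, start 0; Z[36]=1 extend→box=[36,37)
i=37: i≥r, start 0; Z[37]=1 extend→box=[37,38)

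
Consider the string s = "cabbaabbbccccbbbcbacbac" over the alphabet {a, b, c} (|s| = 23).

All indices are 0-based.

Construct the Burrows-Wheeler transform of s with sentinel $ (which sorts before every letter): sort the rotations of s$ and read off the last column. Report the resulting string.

rank  rotation                  last
    0  $cabbaabbbccccbbbcbacbac  c
    1  aabbbccccbbbcbacbac$cabb  b
    2  abbaabbbccccbbbcbacbac$c  c
    3  abbbccccbbbcbacbac$cabba  a
    4  ac$cabbaabbbccccbbbcbacb  b
    5  acbac$cabbaabbbccccbbbcb  b
    6  baabbbccccbbbcbacbac$cab  b
    7  bac$cabbaabbbccccbbbcbac  c
    8  bacbac$cabbaabbbccccbbbc  c
    9  bbaabbbccccbbbcbacbac$ca  a
   10  bbbcbacbac$cabbaabbbcccc  c
   11  bbbccccbbbcbacbac$cabbaa  a
   12  bbcbacbac$cabbaabbbccccb  b
   13  bbccccbbbcbacbac$cabbaab  b
   14  bcbacbac$cabbaabbbccccbb  b
   15  bccccbbbcbacbac$cabbaabb  b
   16  c$cabbaabbbccccbbbcbacba  a
   17  cabbaabbbccccbbbcbacbac$  $
   18  cbac$cabbaabbbccccbbbcba  a
   19  cbacbac$cabbaabbbccccbbb  b
   20  cbbbcbacbac$cabbaabbbccc  c
   21  ccbbbcbacbac$cabbaabbbcc  c
   22  cccbbbcbacbac$cabbaabbbc  c
   23  ccccbbbcbacbac$cabbaabbb  b

cbcabbbccacabbbba$abcccb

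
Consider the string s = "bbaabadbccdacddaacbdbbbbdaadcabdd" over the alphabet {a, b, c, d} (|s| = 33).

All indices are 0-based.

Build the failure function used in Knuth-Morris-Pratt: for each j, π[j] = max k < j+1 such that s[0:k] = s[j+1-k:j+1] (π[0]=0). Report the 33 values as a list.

[0, 1, 0, 0, 1, 0, 0, 1, 0, 0, 0, 0, 0, 0, 0, 0, 0, 0, 1, 0, 1, 2, 2, 2, 0, 0, 0, 0, 0, 0, 1, 0, 0]

π[0] = 0
j=1 s[j]='b': π[1]=1 (border 'b')
j=2 s[j]='a': k: 1→0; π[2]=0 (border '')
j=3 s[j]='a': π[3]=0 (border '')
j=4 s[j]='b': π[4]=1 (border 'b')
j=5 s[j]='a': k: 1→0; π[5]=0 (border '')
j=6 s[j]='d': π[6]=0 (border '')
j=7 s[j]='b': π[7]=1 (border 'b')
j=8 s[j]='c': k: 1→0; π[8]=0 (border '')
j=9 s[j]='c': π[9]=0 (border '')
j=10 s[j]='d': π[10]=0 (border '')
j=11 s[j]='a': π[11]=0 (border '')
j=12 s[j]='c': π[12]=0 (border '')
j=13 s[j]='d': π[13]=0 (border '')
j=14 s[j]='d': π[14]=0 (border '')
j=15 s[j]='a': π[15]=0 (border '')
j=16 s[j]='a': π[16]=0 (border '')
j=17 s[j]='c': π[17]=0 (border '')
j=18 s[j]='b': π[18]=1 (border 'b')
j=19 s[j]='d': k: 1→0; π[19]=0 (border '')
j=20 s[j]='b': π[20]=1 (border 'b')
j=21 s[j]='b': π[21]=2 (border 'bb')
j=22 s[j]='b': k: 2→1; π[22]=2 (border 'bb')
j=23 s[j]='b': k: 2→1; π[23]=2 (border 'bb')
j=24 s[j]='d': k: 2→1→0; π[24]=0 (border '')
j=25 s[j]='a': π[25]=0 (border '')
j=26 s[j]='a': π[26]=0 (border '')
j=27 s[j]='d': π[27]=0 (border '')
j=28 s[j]='c': π[28]=0 (border '')
j=29 s[j]='a': π[29]=0 (border '')
j=30 s[j]='b': π[30]=1 (border 'b')
j=31 s[j]='d': k: 1→0; π[31]=0 (border '')
j=32 s[j]='d': π[32]=0 (border '')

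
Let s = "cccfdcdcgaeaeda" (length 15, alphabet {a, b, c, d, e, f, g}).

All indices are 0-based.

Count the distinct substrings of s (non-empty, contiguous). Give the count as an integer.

rank | idx | suffix
   0 |  14 | a
   1 |   9 | aeaeda
   2 |  11 | aeda
   3 |   0 | cccfdcdcgaeaeda
   4 |   1 | ccfdcdcgaeaeda
   5 |   5 | cdcgaeaeda
   6 |   2 | cfdcdcgaeaeda
   7 |   7 | cgaeaeda
   8 |  13 | da
   9 |   4 | dcdcgaeaeda
  10 |   6 | dcgaeaeda
  11 |  10 | eaeda
  12 |  12 | eda
  13 |   3 | fdcdcgaeaeda
  14 |   8 | gaeaeda

SA = [14, 9, 11, 0, 1, 5, 2, 7, 13, 4, 6, 10, 12, 3, 8]
[i] adj suffixes → lcp
  [1] 14/9 → 1 ('a')
  [2] 9/11 → 2 ('ae')
  [3] 11/0 → 0 ('')
  [4] 0/1 → 2 ('cc')
  [5] 1/5 → 1 ('c')
  [6] 5/2 → 1 ('c')
  [7] 2/7 → 1 ('c')
  [8] 7/13 → 0 ('')
  [9] 13/4 → 1 ('d')
  [10] 4/6 → 2 ('dc')
  [11] 6/10 → 0 ('')
  [12] 10/12 → 1 ('e')
  [13] 12/3 → 0 ('')
  [14] 3/8 → 0 ('')

n(n+1)/2 = 15·16/2 = 120
Σ LCP = 0 + 1 + 2 + 0 + 2 + 1 + 1 + 1 + 0 + 1 + 2 + 0 + 1 + 0 + 0 = 12
distinct = 120 − 12 = 108

108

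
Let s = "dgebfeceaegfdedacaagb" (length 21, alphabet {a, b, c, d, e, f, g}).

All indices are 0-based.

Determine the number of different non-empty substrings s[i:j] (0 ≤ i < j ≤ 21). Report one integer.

217

rank | idx | suffix
   0 |  17 | aagb
   1 |  15 | acaagb
   2 |   8 | aegfdedacaagb
   3 |  18 | agb
   4 |  20 | b
   5 |   3 | bfeceaegfdedacaagb
   6 |  16 | caagb
   7 |   6 | ceaegfdedacaagb
   8 |  14 | dacaagb
   9 |  12 | dedacaagb
  10 |   0 | dgebfeceaegfdedacaagb
  11 |   7 | eaegfdedacaagb
  12 |   2 | ebfeceaegfdedacaagb
  13 |   5 | eceaegfdedacaagb
  14 |  13 | edacaagb
  15 |   9 | egfdedacaagb
  16 |  11 | fdedacaagb
  17 |   4 | feceaegfdedacaagb
  18 |  19 | gb
  19 |   1 | gebfeceaegfdedacaagb
  20 |  10 | gfdedacaagb

SA = [17, 15, 8, 18, 20, 3, 16, 6, 14, 12, 0, 7, 2, 5, 13, 9, 11, 4, 19, 1, 10]
rank  pair      lcp
   1  s[17:],s[15:]  1  'a'
   2  s[15:],s[8:]  1  'a'
   3  s[8:],s[18:]  1  'a'
   4  s[18:],s[20:]  0  ''
   5  s[20:],s[3:]  1  'b'
   6  s[3:],s[16:]  0  ''
   7  s[16:],s[6:]  1  'c'
   8  s[6:],s[14:]  0  ''
   9  s[14:],s[12:]  1  'd'
  10  s[12:],s[0:]  1  'd'
  11  s[0:],s[7:]  0  ''
  12  s[7:],s[2:]  1  'e'
  13  s[2:],s[5:]  1  'e'
  14  s[5:],s[13:]  1  'e'
  15  s[13:],s[9:]  1  'e'
  16  s[9:],s[11:]  0  ''
  17  s[11:],s[4:]  1  'f'
  18  s[4:],s[19:]  0  ''
  19  s[19:],s[1:]  1  'g'
  20  s[1:],s[10:]  1  'g'

n(n+1)/2 = 21·22/2 = 231
Σ LCP = 0 + 1 + 1 + 1 + 0 + 1 + 0 + 1 + 0 + 1 + 1 + 0 + 1 + 1 + 1 + 1 + 0 + 1 + 0 + 1 + 1 = 14
distinct = 231 − 14 = 217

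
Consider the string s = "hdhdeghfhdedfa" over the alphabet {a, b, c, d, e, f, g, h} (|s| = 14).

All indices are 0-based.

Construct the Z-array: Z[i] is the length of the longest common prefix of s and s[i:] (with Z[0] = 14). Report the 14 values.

Z[0]=14
i=1: outside box; Z[1]=0
i=2: outside box; Z[2]=2 grow→box=[2,4)
i=3: min(r-i=1, Z[1]=0)=0; Z[3]=0
i=4: outside box; Z[4]=0
i=5: outside box; Z[5]=0
i=6: outside box; Z[6]=1 grow→box=[6,7)
i=7: outside box; Z[7]=0
i=8: outside box; Z[8]=2 grow→box=[8,10)
i=9: min(r-i=1, Z[1]=0)=0; Z[9]=0
i=10: outside box; Z[10]=0
i=11: outside box; Z[11]=0
i=12: outside box; Z[12]=0
i=13: outside box; Z[13]=0

[14, 0, 2, 0, 0, 0, 1, 0, 2, 0, 0, 0, 0, 0]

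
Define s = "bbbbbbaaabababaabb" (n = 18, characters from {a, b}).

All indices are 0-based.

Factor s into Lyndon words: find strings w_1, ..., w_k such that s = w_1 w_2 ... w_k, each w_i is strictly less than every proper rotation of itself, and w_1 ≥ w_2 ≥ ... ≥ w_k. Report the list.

["b", "b", "b", "b", "b", "b", "aaabababaabb"]

emit factor 1: 'b' (i=0, period=1)
emit factor 2: 'b' (i=1, period=1)
emit factor 3: 'b' (i=2, period=1)
emit factor 4: 'b' (i=3, period=1)
emit factor 5: 'b' (i=4, period=1)
emit factor 6: 'b' (i=5, period=1)
emit factor 7: 'aaabababaabb' (i=6, period=12)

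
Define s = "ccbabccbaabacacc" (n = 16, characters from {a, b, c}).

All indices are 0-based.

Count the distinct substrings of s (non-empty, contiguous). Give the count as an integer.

rank→(start, suffix):
  0 → (8, 'aabacacc')
  1 → (9, 'abacacc')
  2 → (3, 'abccbaabacacc')
  3 → (11, 'acacc')
  4 → (13, 'acc')
  5 → (7, 'baabacacc')
  6 → (2, 'babccbaabacacc')
  7 → (10, 'bacacc')
  8 → (4, 'bccbaabacacc')
  9 → (15, 'c')
  10 → (12, 'cacc')
  11 → (6, 'cbaabacacc')
  12 → (1, 'cbabccbaabacacc')
  13 → (14, 'cc')
  14 → (5, 'ccbaabacacc')
  15 → (0, 'ccbabccbaabacacc')

SA = [8, 9, 3, 11, 13, 7, 2, 10, 4, 15, 12, 6, 1, 14, 5, 0]
rank  pair      lcp
   1  s[8:],s[9:]  1  'a'
   2  s[9:],s[3:]  2  'ab'
   3  s[3:],s[11:]  1  'a'
   4  s[11:],s[13:]  2  'ac'
   5  s[13:],s[7:]  0  ''
   6  s[7:],s[2:]  2  'ba'
   7  s[2:],s[10:]  2  'ba'
   8  s[10:],s[4:]  1  'b'
   9  s[4:],s[15:]  0  ''
  10  s[15:],s[12:]  1  'c'
  11  s[12:],s[6:]  1  'c'
  12  s[6:],s[1:]  3  'cba'
  13  s[1:],s[14:]  1  'c'
  14  s[14:],s[5:]  2  'cc'
  15  s[5:],s[0:]  4  'ccba'

n(n+1)/2 = 16·17/2 = 136
Σ LCP = 0 + 1 + 2 + 1 + 2 + 0 + 2 + 2 + 1 + 0 + 1 + 1 + 3 + 1 + 2 + 4 = 23
distinct = 136 − 23 = 113

113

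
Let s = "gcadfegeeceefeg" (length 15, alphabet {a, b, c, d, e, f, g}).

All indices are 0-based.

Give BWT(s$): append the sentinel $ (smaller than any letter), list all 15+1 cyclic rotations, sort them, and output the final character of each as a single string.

gcgeaegceffede$e

rank  rotation          last
    0  $gcadfegeeceefeg  g
    1  adfegeeceefeg$gc  c
    2  cadfegeeceefeg$g  g
    3  ceefeg$gcadfegee  e
    4  dfegeeceefeg$gca  a
    5  eceefeg$gcadfege  e
    6  eeceefeg$gcadfeg  g
    7  eefeg$gcadfegeec  c
    8  efeg$gcadfegeece  e
    9  eg$gcadfegeeceef  f
   10  egeeceefeg$gcadf  f
   11  feg$gcadfegeecee  e
   12  fegeeceefeg$gcad  d
   13  g$gcadfegeeceefe  e
   14  gcadfegeeceefeg$  $
   15  geeceefeg$gcadfe  e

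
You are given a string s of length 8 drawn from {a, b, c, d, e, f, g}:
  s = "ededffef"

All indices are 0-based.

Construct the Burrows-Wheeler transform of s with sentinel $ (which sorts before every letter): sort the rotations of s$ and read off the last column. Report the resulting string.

fee$dfefd

rank  rotation   last
    0  $ededffef  f
    1  dedffef$e  e
    2  dffef$ede  e
    3  ededffef$  $
    4  edffef$ed  d
    5  ef$ededff  f
    6  f$ededffe  e
    7  fef$ededf  f
    8  ffef$eded  d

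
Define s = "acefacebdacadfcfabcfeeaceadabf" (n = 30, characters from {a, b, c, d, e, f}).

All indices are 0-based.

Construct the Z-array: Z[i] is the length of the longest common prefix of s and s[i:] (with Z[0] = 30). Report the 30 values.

[30, 0, 0, 0, 3, 0, 0, 0, 0, 2, 0, 1, 0, 0, 0, 0, 1, 0, 0, 0, 0, 0, 3, 0, 0, 1, 0, 1, 0, 0]

Z[0]=30
i=1: i≥r, start 0; Z[1]=0
i=2: i≥r, start 0; Z[2]=0
i=3: i≥r, start 0; Z[3]=0
i=4: i≥r, start 0; Z[4]=3 scan→box=[4,7)
i=5: min(r-i=2, Z[1]=0)=0; Z[5]=0
i=6: min(r-i=1, Z[2]=0)=0; Z[6]=0
i=7: i≥r, start 0; Z[7]=0
i=8: i≥r, start 0; Z[8]=0
i=9: i≥r, start 0; Z[9]=2 scan→box=[9,11)
i=10: min(r-i=1, Z[1]=0)=0; Z[10]=0
i=11: i≥r, start 0; Z[11]=1 scan→box=[11,12)
i=12: i≥r, start 0; Z[12]=0
i=13: i≥r, start 0; Z[13]=0
i=14: i≥r, start 0; Z[14]=0
i=15: i≥r, start 0; Z[15]=0
i=16: i≥r, start 0; Z[16]=1 scan→box=[16,17)
i=17: i≥r, start 0; Z[17]=0
i=18: i≥r, start 0; Z[18]=0
i=19: i≥r, start 0; Z[19]=0
i=20: i≥r, start 0; Z[20]=0
i=21: i≥r, start 0; Z[21]=0
i=22: i≥r, start 0; Z[22]=3 scan→box=[22,25)
i=23: min(r-i=2, Z[1]=0)=0; Z[23]=0
i=24: min(r-i=1, Z[2]=0)=0; Z[24]=0
i=25: i≥r, start 0; Z[25]=1 scan→box=[25,26)
i=26: i≥r, start 0; Z[26]=0
i=27: i≥r, start 0; Z[27]=1 scan→box=[27,28)
i=28: i≥r, start 0; Z[28]=0
i=29: i≥r, start 0; Z[29]=0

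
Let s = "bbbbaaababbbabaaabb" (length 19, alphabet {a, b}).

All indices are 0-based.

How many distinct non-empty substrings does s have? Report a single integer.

rank→(start, suffix):
  0 → (4, 'aaababbbabaaabb')
  1 → (14, 'aaabb')
  2 → (5, 'aababbbabaaabb')
  3 → (15, 'aabb')
  4 → (12, 'abaaabb')
  5 → (6, 'ababbbabaaabb')
  6 → (16, 'abb')
  7 → (8, 'abbbabaaabb')
  8 → (18, 'b')
  9 → (3, 'baaababbbabaaabb')
  10 → (13, 'baaabb')
  11 → (11, 'babaaabb')
  12 → (7, 'babbbabaaabb')
  13 → (17, 'bb')
  14 → (2, 'bbaaababbbabaaabb')
  15 → (10, 'bbabaaabb')
  16 → (1, 'bbbaaababbbabaaabb')
  17 → (9, 'bbbabaaabb')
  18 → (0, 'bbbbaaababbbabaaabb')

SA = [4, 14, 5, 15, 12, 6, 16, 8, 18, 3, 13, 11, 7, 17, 2, 10, 1, 9, 0]
i: (SA[i-1],SA[i]) lcp shared
  1: (4,14) 4 'aaab'
  2: (14,5) 2 'aa'
  3: (5,15) 3 'aab'
  4: (15,12) 1 'a'
  5: (12,6) 3 'aba'
  6: (6,16) 2 'ab'
  7: (16,8) 3 'abb'
  8: (8,18) 0 ''
  9: (18,3) 1 'b'
  10: (3,13) 5 'baaab'
  11: (13,11) 2 'ba'
  12: (11,7) 3 'bab'
  13: (7,17) 1 'b'
  14: (17,2) 2 'bb'
  15: (2,10) 3 'bba'
  16: (10,1) 2 'bb'
  17: (1,9) 4 'bbba'
  18: (9,0) 3 'bbb'

n(n+1)/2 = 19·20/2 = 190
Σ LCP = 0 + 4 + 2 + 3 + 1 + 3 + 2 + 3 + 0 + 1 + 5 + 2 + 3 + 1 + 2 + 3 + 2 + 4 + 3 = 44
distinct = 190 − 44 = 146

146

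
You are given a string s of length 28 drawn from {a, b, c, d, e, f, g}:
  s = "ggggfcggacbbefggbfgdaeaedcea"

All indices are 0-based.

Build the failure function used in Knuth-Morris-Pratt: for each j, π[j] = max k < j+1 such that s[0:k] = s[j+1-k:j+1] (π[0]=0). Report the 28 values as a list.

π[0] = 0
j=1 s[j]='g': π[1]=1 (border 'g')
j=2 s[j]='g': π[2]=2 (border 'gg')
j=3 s[j]='g': π[3]=3 (border 'ggg')
j=4 s[j]='f': k: 3→2→1→0; π[4]=0 (border '')
j=5 s[j]='c': π[5]=0 (border '')
j=6 s[j]='g': π[6]=1 (border 'g')
j=7 s[j]='g': π[7]=2 (border 'gg')
j=8 s[j]='a': k: 2→1→0; π[8]=0 (border '')
j=9 s[j]='c': π[9]=0 (border '')
j=10 s[j]='b': π[10]=0 (border '')
j=11 s[j]='b': π[11]=0 (border '')
j=12 s[j]='e': π[12]=0 (border '')
j=13 s[j]='f': π[13]=0 (border '')
j=14 s[j]='g': π[14]=1 (border 'g')
j=15 s[j]='g': π[15]=2 (border 'gg')
j=16 s[j]='b': k: 2→1→0; π[16]=0 (border '')
j=17 s[j]='f': π[17]=0 (border '')
j=18 s[j]='g': π[18]=1 (border 'g')
j=19 s[j]='d': k: 1→0; π[19]=0 (border '')
j=20 s[j]='a': π[20]=0 (border '')
j=21 s[j]='e': π[21]=0 (border '')
j=22 s[j]='a': π[22]=0 (border '')
j=23 s[j]='e': π[23]=0 (border '')
j=24 s[j]='d': π[24]=0 (border '')
j=25 s[j]='c': π[25]=0 (border '')
j=26 s[j]='e': π[26]=0 (border '')
j=27 s[j]='a': π[27]=0 (border '')

[0, 1, 2, 3, 0, 0, 1, 2, 0, 0, 0, 0, 0, 0, 1, 2, 0, 0, 1, 0, 0, 0, 0, 0, 0, 0, 0, 0]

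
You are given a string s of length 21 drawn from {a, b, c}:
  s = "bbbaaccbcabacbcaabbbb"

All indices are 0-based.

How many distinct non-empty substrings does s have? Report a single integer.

197

rank | idx | suffix
   0 |  15 | aabbbb
   1 |   3 | aaccbcabacbcaabbbb
   2 |   9 | abacbcaabbbb
   3 |  16 | abbbb
   4 |  11 | acbcaabbbb
   5 |   4 | accbcabacbcaabbbb
   6 |  20 | b
   7 |   2 | baaccbcabacbcaabbbb
   8 |  10 | bacbcaabbbb
   9 |  19 | bb
  10 |   1 | bbaaccbcabacbcaabbbb
  11 |  18 | bbb
  12 |   0 | bbbaaccbcabacbcaabbbb
  13 |  17 | bbbb
  14 |  13 | bcaabbbb
  15 |   7 | bcabacbcaabbbb
  16 |  14 | caabbbb
  17 |   8 | cabacbcaabbbb
  18 |  12 | cbcaabbbb
  19 |   6 | cbcabacbcaabbbb
  20 |   5 | ccbcabacbcaabbbb

SA = [15, 3, 9, 16, 11, 4, 20, 2, 10, 19, 1, 18, 0, 17, 13, 7, 14, 8, 12, 6, 5]
[i] adj suffixes → lcp
  [1] 15/3 → 2 ('aa')
  [2] 3/9 → 1 ('a')
  [3] 9/16 → 2 ('ab')
  [4] 16/11 → 1 ('a')
  [5] 11/4 → 2 ('ac')
  [6] 4/20 → 0 ('')
  [7] 20/2 → 1 ('b')
  [8] 2/10 → 2 ('ba')
  [9] 10/19 → 1 ('b')
  [10] 19/1 → 2 ('bb')
  [11] 1/18 → 2 ('bb')
  [12] 18/0 → 3 ('bbb')
  [13] 0/17 → 3 ('bbb')
  [14] 17/13 → 1 ('b')
  [15] 13/7 → 3 ('bca')
  [16] 7/14 → 0 ('')
  [17] 14/8 → 2 ('ca')
  [18] 8/12 → 1 ('c')
  [19] 12/6 → 4 ('cbca')
  [20] 6/5 → 1 ('c')

n(n+1)/2 = 21·22/2 = 231
Σ LCP = 0 + 2 + 1 + 2 + 1 + 2 + 0 + 1 + 2 + 1 + 2 + 2 + 3 + 3 + 1 + 3 + 0 + 2 + 1 + 4 + 1 = 34
distinct = 231 − 34 = 197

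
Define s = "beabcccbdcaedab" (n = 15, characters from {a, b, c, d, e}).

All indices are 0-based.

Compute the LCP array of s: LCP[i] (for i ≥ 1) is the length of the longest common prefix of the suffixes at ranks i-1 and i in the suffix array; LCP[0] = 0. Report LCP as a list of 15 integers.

rank→(start, suffix):
  0 → (13, 'ab')
  1 → (2, 'abcccbdcaedab')
  2 → (10, 'aedab')
  3 → (14, 'b')
  4 → (3, 'bcccbdcaedab')
  5 → (7, 'bdcaedab')
  6 → (0, 'beabcccbdcaedab')
  7 → (9, 'caedab')
  8 → (6, 'cbdcaedab')
  9 → (5, 'ccbdcaedab')
  10 → (4, 'cccbdcaedab')
  11 → (12, 'dab')
  12 → (8, 'dcaedab')
  13 → (1, 'eabcccbdcaedab')
  14 → (11, 'edab')

SA = [13, 2, 10, 14, 3, 7, 0, 9, 6, 5, 4, 12, 8, 1, 11]
i: (SA[i-1],SA[i]) lcp shared
  1: (13,2) 2 'ab'
  2: (2,10) 1 'a'
  3: (10,14) 0 ''
  4: (14,3) 1 'b'
  5: (3,7) 1 'b'
  6: (7,0) 1 'b'
  7: (0,9) 0 ''
  8: (9,6) 1 'c'
  9: (6,5) 1 'c'
  10: (5,4) 2 'cc'
  11: (4,12) 0 ''
  12: (12,8) 1 'd'
  13: (8,1) 0 ''
  14: (1,11) 1 'e'

[0, 2, 1, 0, 1, 1, 1, 0, 1, 1, 2, 0, 1, 0, 1]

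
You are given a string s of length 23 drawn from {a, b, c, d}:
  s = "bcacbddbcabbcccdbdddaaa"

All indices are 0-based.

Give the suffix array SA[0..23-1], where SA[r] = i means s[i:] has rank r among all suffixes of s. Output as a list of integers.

[22, 21, 20, 9, 2, 10, 7, 0, 11, 4, 16, 8, 1, 3, 12, 13, 14, 19, 6, 15, 18, 5, 17]

sorted suffixes:
  #0 SA[0]=22  'a'
  #1 SA[1]=21  'aa'
  #2 SA[2]=20  'aaa'
  #3 SA[3]=9  'abbcccdbdddaaa'
  #4 SA[4]=2  'acbddbcabbcccdbdddaaa'
  #5 SA[5]=10  'bbcccdbdddaaa'
  #6 SA[6]=7  'bcabbcccdbdddaaa'
  #7 SA[7]=0  'bcacbddbcabbcccdbdddaaa'
  #8 SA[8]=11  'bcccdbdddaaa'
  #9 SA[9]=4  'bddbcabbcccdbdddaaa'
  #10 SA[10]=16  'bdddaaa'
  #11 SA[11]=8  'cabbcccdbdddaaa'
  #12 SA[12]=1  'cacbddbcabbcccdbdddaaa'
  #13 SA[13]=3  'cbddbcabbcccdbdddaaa'
  #14 SA[14]=12  'cccdbdddaaa'
  #15 SA[15]=13  'ccdbdddaaa'
  #16 SA[16]=14  'cdbdddaaa'
  #17 SA[17]=19  'daaa'
  #18 SA[18]=6  'dbcabbcccdbdddaaa'
  #19 SA[19]=15  'dbdddaaa'
  #20 SA[20]=18  'ddaaa'
  #21 SA[21]=5  'ddbcabbcccdbdddaaa'
  #22 SA[22]=17  'dddaaa'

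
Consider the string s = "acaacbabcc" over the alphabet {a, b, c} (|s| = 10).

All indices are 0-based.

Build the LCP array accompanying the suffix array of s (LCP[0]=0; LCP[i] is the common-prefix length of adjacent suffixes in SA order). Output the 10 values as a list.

[0, 1, 1, 2, 0, 1, 0, 1, 1, 1]

rank | idx | suffix
   0 |   2 | aacbabcc
   1 |   6 | abcc
   2 |   0 | acaacbabcc
   3 |   3 | acbabcc
   4 |   5 | babcc
   5 |   7 | bcc
   6 |   9 | c
   7 |   1 | caacbabcc
   8 |   4 | cbabcc
   9 |   8 | cc

SA = [2, 6, 0, 3, 5, 7, 9, 1, 4, 8]
i: (SA[i-1],SA[i]) lcp shared
  1: (2,6) 1 'a'
  2: (6,0) 1 'a'
  3: (0,3) 2 'ac'
  4: (3,5) 0 ''
  5: (5,7) 1 'b'
  6: (7,9) 0 ''
  7: (9,1) 1 'c'
  8: (1,4) 1 'c'
  9: (4,8) 1 'c'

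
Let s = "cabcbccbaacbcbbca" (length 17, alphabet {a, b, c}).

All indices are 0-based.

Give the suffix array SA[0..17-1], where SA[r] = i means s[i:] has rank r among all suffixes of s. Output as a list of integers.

[16, 8, 1, 9, 7, 13, 14, 11, 2, 4, 15, 0, 6, 12, 10, 3, 5]

rank | idx | suffix
   0 |  16 | a
   1 |   8 | aacbcbbca
   2 |   1 | abcbccbaacbcbbca
   3 |   9 | acbcbbca
   4 |   7 | baacbcbbca
   5 |  13 | bbca
   6 |  14 | bca
   7 |  11 | bcbbca
   8 |   2 | bcbccbaacbcbbca
   9 |   4 | bccbaacbcbbca
  10 |  15 | ca
  11 |   0 | cabcbccbaacbcbbca
  12 |   6 | cbaacbcbbca
  13 |  12 | cbbca
  14 |  10 | cbcbbca
  15 |   3 | cbccbaacbcbbca
  16 |   5 | ccbaacbcbbca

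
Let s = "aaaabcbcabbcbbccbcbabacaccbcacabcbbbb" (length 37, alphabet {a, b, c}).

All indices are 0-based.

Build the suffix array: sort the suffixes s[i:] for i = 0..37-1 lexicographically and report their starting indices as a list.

sorted suffixes:
  #0 SA[0]=0  'aaaabcbcabbcbbccbcbabacaccbcacabcbbbb'
  #1 SA[1]=1  'aaabcbcabbcbbccbcbabacaccbcacabcbbbb'
  #2 SA[2]=2  'aabcbcabbcbbccbcbabacaccbcacabcbbbb'
  #3 SA[3]=19  'abacaccbcacabcbbbb'
  #4 SA[4]=8  'abbcbbccbcbabacaccbcacabcbbbb'
  #5 SA[5]=30  'abcbbbb'
  #6 SA[6]=3  'abcbcabbcbbccbcbabacaccbcacabcbbbb'
  #7 SA[7]=28  'acabcbbbb'
  #8 SA[8]=21  'acaccbcacabcbbbb'
  #9 SA[9]=23  'accbcacabcbbbb'
  #10 SA[10]=36  'b'
  #11 SA[11]=18  'babacaccbcacabcbbbb'
  #12 SA[12]=20  'bacaccbcacabcbbbb'
  #13 SA[13]=35  'bb'
  #14 SA[14]=34  'bbb'
  #15 SA[15]=33  'bbbb'
  #16 SA[16]=9  'bbcbbccbcbabacaccbcacabcbbbb'
  #17 SA[17]=12  'bbccbcbabacaccbcacabcbbbb'
  #18 SA[18]=6  'bcabbcbbccbcbabacaccbcacabcbbbb'
  #19 SA[19]=26  'bcacabcbbbb'
  #20 SA[20]=16  'bcbabacaccbcacabcbbbb'
  #21 SA[21]=31  'bcbbbb'
  #22 SA[22]=10  'bcbbccbcbabacaccbcacabcbbbb'
  #23 SA[23]=4  'bcbcabbcbbccbcbabacaccbcacabcbbbb'
  #24 SA[24]=13  'bccbcbabacaccbcacabcbbbb'
  #25 SA[25]=7  'cabbcbbccbcbabacaccbcacabcbbbb'
  #26 SA[26]=29  'cabcbbbb'
  #27 SA[27]=27  'cacabcbbbb'
  #28 SA[28]=22  'caccbcacabcbbbb'
  #29 SA[29]=17  'cbabacaccbcacabcbbbb'
  #30 SA[30]=32  'cbbbb'
  #31 SA[31]=11  'cbbccbcbabacaccbcacabcbbbb'
  #32 SA[32]=5  'cbcabbcbbccbcbabacaccbcacabcbbbb'
  #33 SA[33]=25  'cbcacabcbbbb'
  #34 SA[34]=15  'cbcbabacaccbcacabcbbbb'
  #35 SA[35]=24  'ccbcacabcbbbb'
  #36 SA[36]=14  'ccbcbabacaccbcacabcbbbb'

[0, 1, 2, 19, 8, 30, 3, 28, 21, 23, 36, 18, 20, 35, 34, 33, 9, 12, 6, 26, 16, 31, 10, 4, 13, 7, 29, 27, 22, 17, 32, 11, 5, 25, 15, 24, 14]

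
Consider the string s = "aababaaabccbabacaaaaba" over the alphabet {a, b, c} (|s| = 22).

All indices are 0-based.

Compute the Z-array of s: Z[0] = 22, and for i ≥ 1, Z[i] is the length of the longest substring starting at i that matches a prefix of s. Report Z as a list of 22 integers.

[22, 1, 0, 1, 0, 2, 3, 1, 0, 0, 0, 0, 1, 0, 1, 0, 2, 2, 4, 1, 0, 1]

Z[0]=22
i=1: i≥r, start 0; Z[1]=1 grow→box=[1,2)
i=2: i≥r, start 0; Z[2]=0
i=3: i≥r, start 0; Z[3]=1 grow→box=[3,4)
i=4: i≥r, start 0; Z[4]=0
i=5: i≥r, start 0; Z[5]=2 grow→box=[5,7)
i=6: min(r-i=1, Z[1]=1)=1; Z[6]=3 grow→box=[6,9)
i=7: min(r-i=2, Z[1]=1)=1; Z[7]=1
i=8: min(r-i=1, Z[2]=0)=0; Z[8]=0
i=9: i≥r, start 0; Z[9]=0
i=10: i≥r, start 0; Z[10]=0
i=11: i≥r, start 0; Z[11]=0
i=12: i≥r, start 0; Z[12]=1 grow→box=[12,13)
i=13: i≥r, start 0; Z[13]=0
i=14: i≥r, start 0; Z[14]=1 grow→box=[14,15)
i=15: i≥r, start 0; Z[15]=0
i=16: i≥r, start 0; Z[16]=2 grow→box=[16,18)
i=17: min(r-i=1, Z[1]=1)=1; Z[17]=2 grow→box=[17,19)
i=18: min(r-i=1, Z[1]=1)=1; Z[18]=4 grow→box=[18,22)
i=19: min(r-i=3, Z[1]=1)=1; Z[19]=1
i=20: min(r-i=2, Z[2]=0)=0; Z[20]=0
i=21: min(r-i=1, Z[3]=1)=1; Z[21]=1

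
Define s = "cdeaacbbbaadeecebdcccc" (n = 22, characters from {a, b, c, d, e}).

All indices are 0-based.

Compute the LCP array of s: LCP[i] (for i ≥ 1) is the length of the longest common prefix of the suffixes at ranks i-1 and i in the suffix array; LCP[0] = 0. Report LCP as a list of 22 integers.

rank→(start, suffix):
  0 → (3, 'aacbbbaadeecebdcccc')
  1 → (9, 'aadeecebdcccc')
  2 → (4, 'acbbbaadeecebdcccc')
  3 → (10, 'adeecebdcccc')
  4 → (8, 'baadeecebdcccc')
  5 → (7, 'bbaadeecebdcccc')
  6 → (6, 'bbbaadeecebdcccc')
  7 → (16, 'bdcccc')
  8 → (21, 'c')
  9 → (5, 'cbbbaadeecebdcccc')
  10 → (20, 'cc')
  11 → (19, 'ccc')
  12 → (18, 'cccc')
  13 → (0, 'cdeaacbbbaadeecebdcccc')
  14 → (14, 'cebdcccc')
  15 → (17, 'dcccc')
  16 → (1, 'deaacbbbaadeecebdcccc')
  17 → (11, 'deecebdcccc')
  18 → (2, 'eaacbbbaadeecebdcccc')
  19 → (15, 'ebdcccc')
  20 → (13, 'ecebdcccc')
  21 → (12, 'eecebdcccc')

SA = [3, 9, 4, 10, 8, 7, 6, 16, 21, 5, 20, 19, 18, 0, 14, 17, 1, 11, 2, 15, 13, 12]
i: (SA[i-1],SA[i]) lcp shared
  1: (3,9) 2 'aa'
  2: (9,4) 1 'a'
  3: (4,10) 1 'a'
  4: (10,8) 0 ''
  5: (8,7) 1 'b'
  6: (7,6) 2 'bb'
  7: (6,16) 1 'b'
  8: (16,21) 0 ''
  9: (21,5) 1 'c'
  10: (5,20) 1 'c'
  11: (20,19) 2 'cc'
  12: (19,18) 3 'ccc'
  13: (18,0) 1 'c'
  14: (0,14) 1 'c'
  15: (14,17) 0 ''
  16: (17,1) 1 'd'
  17: (1,11) 2 'de'
  18: (11,2) 0 ''
  19: (2,15) 1 'e'
  20: (15,13) 1 'e'
  21: (13,12) 1 'e'

[0, 2, 1, 1, 0, 1, 2, 1, 0, 1, 1, 2, 3, 1, 1, 0, 1, 2, 0, 1, 1, 1]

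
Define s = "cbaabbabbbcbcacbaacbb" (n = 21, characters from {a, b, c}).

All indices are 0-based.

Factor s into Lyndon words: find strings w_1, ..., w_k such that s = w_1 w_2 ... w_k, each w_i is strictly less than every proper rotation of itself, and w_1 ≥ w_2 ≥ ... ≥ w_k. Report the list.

emit factor 1: 'c' (i=0, period=1)
emit factor 2: 'b' (i=1, period=1)
emit factor 3: 'aabbabbbcbcacbaacbb' (i=2, period=19)

["c", "b", "aabbabbbcbcacbaacbb"]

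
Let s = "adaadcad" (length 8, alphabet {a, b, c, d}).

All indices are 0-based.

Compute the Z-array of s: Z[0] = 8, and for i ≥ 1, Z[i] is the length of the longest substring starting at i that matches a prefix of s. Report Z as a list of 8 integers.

Z[0]=8
i=1: outside box; Z[1]=0
i=2: outside box; Z[2]=1 extend→box=[2,3)
i=3: outside box; Z[3]=2 extend→box=[3,5)
i=4: min(r-i=1, Z[1]=0)=0; Z[4]=0
i=5: outside box; Z[5]=0
i=6: outside box; Z[6]=2 extend→box=[6,8)
i=7: min(r-i=1, Z[1]=0)=0; Z[7]=0

[8, 0, 1, 2, 0, 0, 2, 0]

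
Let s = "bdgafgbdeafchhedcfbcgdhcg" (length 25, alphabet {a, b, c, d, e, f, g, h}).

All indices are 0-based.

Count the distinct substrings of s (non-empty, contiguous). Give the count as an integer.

rank→(start, suffix):
  0 → (9, 'afchhedcfbcgdhcg')
  1 → (3, 'afgbdeafchhedcfbcgdhcg')
  2 → (18, 'bcgdhcg')
  3 → (6, 'bdeafchhedcfbcgdhcg')
  4 → (0, 'bdgafgbdeafchhedcfbcgdhcg')
  5 → (16, 'cfbcgdhcg')
  6 → (23, 'cg')
  7 → (19, 'cgdhcg')
  8 → (11, 'chhedcfbcgdhcg')
  9 → (15, 'dcfbcgdhcg')
  10 → (7, 'deafchhedcfbcgdhcg')
  11 → (1, 'dgafgbdeafchhedcfbcgdhcg')
  12 → (21, 'dhcg')
  13 → (8, 'eafchhedcfbcgdhcg')
  14 → (14, 'edcfbcgdhcg')
  15 → (17, 'fbcgdhcg')
  16 → (10, 'fchhedcfbcgdhcg')
  17 → (4, 'fgbdeafchhedcfbcgdhcg')
  18 → (24, 'g')
  19 → (2, 'gafgbdeafchhedcfbcgdhcg')
  20 → (5, 'gbdeafchhedcfbcgdhcg')
  21 → (20, 'gdhcg')
  22 → (22, 'hcg')
  23 → (13, 'hedcfbcgdhcg')
  24 → (12, 'hhedcfbcgdhcg')

SA = [9, 3, 18, 6, 0, 16, 23, 19, 11, 15, 7, 1, 21, 8, 14, 17, 10, 4, 24, 2, 5, 20, 22, 13, 12]
[i] adj suffixes → lcp
  [1] 9/3 → 2 ('af')
  [2] 3/18 → 0 ('')
  [3] 18/6 → 1 ('b')
  [4] 6/0 → 2 ('bd')
  [5] 0/16 → 0 ('')
  [6] 16/23 → 1 ('c')
  [7] 23/19 → 2 ('cg')
  [8] 19/11 → 1 ('c')
  [9] 11/15 → 0 ('')
  [10] 15/7 → 1 ('d')
  [11] 7/1 → 1 ('d')
  [12] 1/21 → 1 ('d')
  [13] 21/8 → 0 ('')
  [14] 8/14 → 1 ('e')
  [15] 14/17 → 0 ('')
  [16] 17/10 → 1 ('f')
  [17] 10/4 → 1 ('f')
  [18] 4/24 → 0 ('')
  [19] 24/2 → 1 ('g')
  [20] 2/5 → 1 ('g')
  [21] 5/20 → 1 ('g')
  [22] 20/22 → 0 ('')
  [23] 22/13 → 1 ('h')
  [24] 13/12 → 1 ('h')

n(n+1)/2 = 25·26/2 = 325
Σ LCP = 0 + 2 + 0 + 1 + 2 + 0 + 1 + 2 + 1 + 0 + 1 + 1 + 1 + 0 + 1 + 0 + 1 + 1 + 0 + 1 + 1 + 1 + 0 + 1 + 1 = 20
distinct = 325 − 20 = 305

305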